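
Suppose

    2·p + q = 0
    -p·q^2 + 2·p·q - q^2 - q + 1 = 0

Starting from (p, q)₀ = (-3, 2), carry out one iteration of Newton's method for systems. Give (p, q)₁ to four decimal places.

(-3.5000, 7.0000)

At (-3, 2): F = (-4.0000, -5.0000).
Jacobian J = [[2, 1], [-q^2 + 2·q, -2·p·q + 2·p - 2·q - 1]].
At the point, J = [[2.0000, 1.0000], [0.0000, 1.0000]] (det J = 2.0000).
Solving J·Δ = −F gives Δ = (-0.5000, 5.0000).
Then the next iterate is (p, q)₁ = (-3.5000, 7.0000).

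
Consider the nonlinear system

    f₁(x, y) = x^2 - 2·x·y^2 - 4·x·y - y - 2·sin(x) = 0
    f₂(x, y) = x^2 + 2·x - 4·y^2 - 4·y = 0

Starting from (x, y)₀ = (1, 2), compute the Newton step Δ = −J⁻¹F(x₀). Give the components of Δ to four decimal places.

At (1, 2): F = (-18.682942, -21.0000).
Jacobian J = [[2·x - 2·y^2 - 4·y - 2·cos(x), -4·x·y - 4·x - 1], [2·x + 2, -8·y - 4]].
At the point, J = [[-15.080605, -13.0000], [4.0000, -20.0000]] (det J = 353.612092).
Solving J·Δ = −F gives Δ = (-0.2847, -1.1069).

(-0.2847, -1.1069)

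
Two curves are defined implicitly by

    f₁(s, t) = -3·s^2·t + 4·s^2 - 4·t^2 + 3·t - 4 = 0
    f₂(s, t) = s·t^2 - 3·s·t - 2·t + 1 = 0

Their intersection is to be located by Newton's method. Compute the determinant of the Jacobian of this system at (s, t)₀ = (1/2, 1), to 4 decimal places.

-14.0000

J = [[-6·s·t + 8·s, -3·s^2 - 8·t + 3], [t^2 - 3·t, 2·s·t - 3·s - 2]].
At the point, J = [[1.0000, -5.7500], [-2.0000, -2.5000]].
det J = -14.0000.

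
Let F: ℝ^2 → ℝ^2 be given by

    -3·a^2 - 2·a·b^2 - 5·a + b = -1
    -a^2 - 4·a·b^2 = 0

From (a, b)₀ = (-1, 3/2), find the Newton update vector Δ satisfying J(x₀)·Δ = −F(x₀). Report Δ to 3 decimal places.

(-7.429, -5.000)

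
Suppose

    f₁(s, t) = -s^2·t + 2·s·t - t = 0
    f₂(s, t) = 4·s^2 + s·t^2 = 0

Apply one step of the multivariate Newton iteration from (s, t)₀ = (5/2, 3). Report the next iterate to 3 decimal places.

(2.581, -0.323)

At (5/2, 3): F = (-6.750, 47.500).
Jacobian J = [[-2·s·t + 2·t, -s^2 + 2·s - 1], [8·s + t^2, 2·s·t]].
At the point, J = [[-9.000, -2.250], [29.000, 15.000]] (det J = -69.750).
Solving J·Δ = −F gives Δ = (0.081, -3.323).
Then the next iterate is (s, t)₁ = (2.581, -0.323).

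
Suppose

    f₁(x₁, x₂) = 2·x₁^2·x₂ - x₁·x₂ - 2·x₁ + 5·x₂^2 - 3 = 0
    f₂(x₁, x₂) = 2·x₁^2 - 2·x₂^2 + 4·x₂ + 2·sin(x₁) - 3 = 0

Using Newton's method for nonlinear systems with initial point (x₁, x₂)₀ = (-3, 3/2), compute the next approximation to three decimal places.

At (-3, 3/2): F = (45.750, 16.21776).
Jacobian J = [[4·x₁·x₂ - x₂ - 2, 2·x₁^2 - x₁ + 10·x₂], [4·x₁ + 2·cos(x₁), -4·x₂ + 4]].
At the point, J = [[-21.500, 36.000], [-13.97998, -2.000]] (det J = 546.27946).
Solving J·Δ = −F gives Δ = (1.236, -0.533).
Then the next iterate is (x₁, x₂)₁ = (-1.764, 0.967).

(-1.764, 0.967)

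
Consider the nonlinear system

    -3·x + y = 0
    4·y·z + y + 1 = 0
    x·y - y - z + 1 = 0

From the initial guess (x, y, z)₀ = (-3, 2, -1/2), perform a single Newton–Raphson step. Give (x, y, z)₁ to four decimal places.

(0.7349, 2.2048, -0.3494)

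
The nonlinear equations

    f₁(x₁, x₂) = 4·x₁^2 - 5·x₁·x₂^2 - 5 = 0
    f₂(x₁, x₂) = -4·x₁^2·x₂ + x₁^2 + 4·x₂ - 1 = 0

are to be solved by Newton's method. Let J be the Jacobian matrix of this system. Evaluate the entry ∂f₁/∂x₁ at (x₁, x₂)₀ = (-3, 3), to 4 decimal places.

-69.0000

∂f₁/∂x₁ = 8·x₁ - 5·x₂^2.
At (-3, 3) this is -69.0000.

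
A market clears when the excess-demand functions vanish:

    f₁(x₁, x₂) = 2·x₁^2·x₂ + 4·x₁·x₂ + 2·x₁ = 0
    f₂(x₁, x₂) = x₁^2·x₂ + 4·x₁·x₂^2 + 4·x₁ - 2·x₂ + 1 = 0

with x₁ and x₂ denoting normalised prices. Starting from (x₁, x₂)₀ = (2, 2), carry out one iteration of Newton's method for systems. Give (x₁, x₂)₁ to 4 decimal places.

At (2, 2): F = (36.0000, 45.0000).
Jacobian J = [[4·x₁·x₂ + 4·x₂ + 2, 2·x₁^2 + 4·x₁], [2·x₁·x₂ + 4·x₂^2 + 4, x₁^2 + 8·x₁·x₂ - 2]].
At the point, J = [[26.0000, 16.0000], [28.0000, 34.0000]] (det J = 436.0000).
Solving J·Δ = −F gives Δ = (-1.1560, -0.3716).
Then the next iterate is (x₁, x₂)₁ = (0.8440, 1.6284).

(0.8440, 1.6284)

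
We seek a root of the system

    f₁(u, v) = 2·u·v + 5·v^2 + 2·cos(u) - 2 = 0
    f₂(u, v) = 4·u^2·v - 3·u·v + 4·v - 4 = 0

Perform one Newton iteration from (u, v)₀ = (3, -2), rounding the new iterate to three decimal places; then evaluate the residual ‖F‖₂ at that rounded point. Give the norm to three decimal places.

21.415

At (3, -2): F = (4.02002, -66.000).
Jacobian J = [[2·v - 2·sin(u), 2·u + 10·v], [8·u·v - 3·v, 4·u^2 - 3·u + 4]].
At the point, J = [[-4.28224, -14.000], [-42.000, 31.000]] (det J = -720.74944).
Solving J·Δ = −F gives Δ = (-1.109, 0.626).
Then the next iterate is (u, v)₁ = (1.891, -1.374).
Re-evaluating at (1.891, -1.374): F = (1.61339, -21.35434), so ‖F‖₂ = 21.415.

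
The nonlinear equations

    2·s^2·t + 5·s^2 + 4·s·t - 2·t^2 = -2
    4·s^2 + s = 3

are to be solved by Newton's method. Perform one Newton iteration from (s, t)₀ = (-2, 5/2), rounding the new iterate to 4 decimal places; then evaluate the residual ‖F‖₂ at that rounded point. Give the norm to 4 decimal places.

5.0560

At (-2, 5/2): F = (9.5000, 11.0000).
Jacobian J = [[4·s·t + 10·s + 4·t, 2·s^2 + 4·s - 4·t], [8·s + 1, 0]].
At the point, J = [[-30.0000, -10.0000], [-15.0000, 0.0000]] (det J = -150.0000).
Solving J·Δ = −F gives Δ = (0.7333, -1.2500).
Then the next iterate is (s, t)₁ = (-1.2667, 1.2500).
Re-evaluating at (-1.2667, 1.2500): F = (4.575467, 2.151416), so ‖F‖₂ = 5.0560.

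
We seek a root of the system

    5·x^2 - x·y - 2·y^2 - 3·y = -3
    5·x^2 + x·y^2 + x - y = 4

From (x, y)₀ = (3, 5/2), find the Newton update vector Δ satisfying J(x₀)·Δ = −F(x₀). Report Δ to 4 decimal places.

At (3, 5/2): F = (20.5000, 60.2500).
Jacobian J = [[10·x - y, -x - 4·y - 3], [10·x + y^2 + 1, 2·x·y - 1]].
At the point, J = [[27.5000, -16.0000], [37.2500, 14.0000]] (det J = 981.0000).
Solving J·Δ = −F gives Δ = (-1.2752, -0.9106).

(-1.2752, -0.9106)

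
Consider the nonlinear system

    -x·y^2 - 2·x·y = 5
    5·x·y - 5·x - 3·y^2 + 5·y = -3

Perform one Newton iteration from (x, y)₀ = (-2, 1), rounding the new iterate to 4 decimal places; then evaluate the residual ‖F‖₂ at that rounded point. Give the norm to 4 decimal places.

At (-2, 1): F = (1.0000, 5.0000).
Jacobian J = [[-y^2 - 2·y, -2·x·y - 2·x], [5·y - 5, 5·x - 6·y + 5]].
At the point, J = [[-3.0000, 8.0000], [0.0000, -11.0000]] (det J = 33.0000).
Solving J·Δ = −F gives Δ = (1.5455, 0.4545).
Then the next iterate is (x, y)₁ = (-0.4545, 1.4545).
Re-evaluating at (-0.4545, 1.4545): F = (-2.716333, 2.892938), so ‖F‖₂ = 3.9683.

3.9683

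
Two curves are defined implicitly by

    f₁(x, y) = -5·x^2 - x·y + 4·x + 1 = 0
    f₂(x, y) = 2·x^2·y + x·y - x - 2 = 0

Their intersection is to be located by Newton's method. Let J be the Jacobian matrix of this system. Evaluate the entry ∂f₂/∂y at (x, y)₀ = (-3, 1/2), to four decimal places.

15.0000

∂f₂/∂y = 2·x^2 + x.
At (-3, 1/2) this is 15.0000.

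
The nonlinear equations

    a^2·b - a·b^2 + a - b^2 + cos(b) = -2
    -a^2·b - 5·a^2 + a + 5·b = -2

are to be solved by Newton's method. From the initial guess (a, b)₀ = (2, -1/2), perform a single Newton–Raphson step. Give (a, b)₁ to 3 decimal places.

(1.003, -0.951)

At (2, -1/2): F = (2.12758, -16.500).
Jacobian J = [[2·a·b - b^2 + 1, a^2 - 2·a·b - 2·b - sin(b)], [-2·a·b - 10·a + 1, -a^2 + 5]].
At the point, J = [[-1.250, 7.47943], [-17.000, 1.000]] (det J = 125.90023).
Solving J·Δ = −F gives Δ = (-0.997, -0.451).
Then the next iterate is (a, b)₁ = (1.003, -0.951).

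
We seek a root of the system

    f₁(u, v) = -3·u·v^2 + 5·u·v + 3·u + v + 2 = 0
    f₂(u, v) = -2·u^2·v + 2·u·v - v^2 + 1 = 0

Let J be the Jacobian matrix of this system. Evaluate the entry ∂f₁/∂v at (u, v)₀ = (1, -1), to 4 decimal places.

∂f₁/∂v = -6·u·v + 5·u + 1.
At (1, -1) this is 12.0000.

12.0000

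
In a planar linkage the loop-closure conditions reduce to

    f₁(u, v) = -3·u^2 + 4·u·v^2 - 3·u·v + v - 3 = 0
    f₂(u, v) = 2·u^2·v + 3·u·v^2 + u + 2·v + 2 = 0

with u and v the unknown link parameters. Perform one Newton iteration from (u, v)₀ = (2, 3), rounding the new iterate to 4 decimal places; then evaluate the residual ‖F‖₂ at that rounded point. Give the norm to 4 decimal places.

At (2, 3): F = (42.0000, 88.0000).
Jacobian J = [[-6·u + 4·v^2 - 3·v, 8·u·v - 3·u + 1], [4·u·v + 3·v^2 + 1, 2·u^2 + 6·u·v + 2]].
At the point, J = [[15.0000, 43.0000], [52.0000, 46.0000]] (det J = -1546.0000).
Solving J·Δ = −F gives Δ = (-1.1979, -0.5589).
Then the next iterate is (u, v)₁ = (0.8021, 2.4411).
Re-evaluating at (0.8021, 2.4411): F = (10.755745, 25.164401), so ‖F‖₂ = 27.3666.

27.3666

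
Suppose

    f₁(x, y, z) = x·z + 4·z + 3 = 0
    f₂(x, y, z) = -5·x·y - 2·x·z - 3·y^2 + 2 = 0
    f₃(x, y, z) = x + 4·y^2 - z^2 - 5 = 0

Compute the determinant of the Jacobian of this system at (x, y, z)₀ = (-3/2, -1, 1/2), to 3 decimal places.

-108.500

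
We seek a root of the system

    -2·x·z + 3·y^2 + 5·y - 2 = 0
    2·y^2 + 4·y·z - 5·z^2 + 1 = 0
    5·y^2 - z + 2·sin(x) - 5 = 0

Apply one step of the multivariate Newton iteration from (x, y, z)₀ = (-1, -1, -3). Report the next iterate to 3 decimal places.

At (-1, -1, -3): F = (-10.000, -30.000, 1.31706).
Jacobian J = [[-2·z, 6·y + 5, -2·x], [0, 4·y + 4·z, 4·y - 10·z], [2·cos(x), 10·y, -1]].
At the point, J = [[6.000, -1.000, 2.000], [0.000, -16.000, 26.000], [1.08060, -10.000, -1.000]] (det J = 1662.48363).
Solving J·Δ = −F gives Δ = (1.276, 0.145, 1.243).
Then the next iterate is (x, y, z)₁ = (0.276, -0.855, -1.757).

(0.276, -0.855, -1.757)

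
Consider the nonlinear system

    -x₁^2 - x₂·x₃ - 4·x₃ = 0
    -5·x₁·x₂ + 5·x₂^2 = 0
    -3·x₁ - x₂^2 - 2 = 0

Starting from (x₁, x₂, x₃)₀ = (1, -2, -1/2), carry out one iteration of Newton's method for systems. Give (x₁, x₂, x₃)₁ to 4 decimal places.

(-2.0000, -2.0000, 2.5000)

At (1, -2, -1/2): F = (0.0000, 30.0000, -9.0000).
Jacobian J = [[-2·x₁, -x₃, -x₂ - 4], [-5·x₂, -5·x₁ + 10·x₂, 0], [-3, -2·x₂, 0]].
At the point, J = [[-2.0000, 0.5000, -2.0000], [10.0000, -25.0000, 0.0000], [-3.0000, 4.0000, 0.0000]] (det J = 70.0000).
Solving J·Δ = −F gives Δ = (-3.0000, 0.0000, 3.0000).
Then the next iterate is (x₁, x₂, x₃)₁ = (-2.0000, -2.0000, 2.5000).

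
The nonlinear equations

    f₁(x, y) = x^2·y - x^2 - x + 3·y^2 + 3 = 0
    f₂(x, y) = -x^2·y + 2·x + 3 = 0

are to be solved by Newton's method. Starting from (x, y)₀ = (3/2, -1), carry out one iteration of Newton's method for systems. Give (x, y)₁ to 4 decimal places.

At (3/2, -1): F = (0.0000, 8.2500).
Jacobian J = [[2·x·y - 2·x - 1, x^2 + 6·y], [-2·x·y + 2, -x^2]].
At the point, J = [[-7.0000, -3.7500], [5.0000, -2.2500]] (det J = 34.5000).
Solving J·Δ = −F gives Δ = (-0.8967, 1.6739).
Then the next iterate is (x, y)₁ = (0.6033, 0.6739).

(0.6033, 0.6739)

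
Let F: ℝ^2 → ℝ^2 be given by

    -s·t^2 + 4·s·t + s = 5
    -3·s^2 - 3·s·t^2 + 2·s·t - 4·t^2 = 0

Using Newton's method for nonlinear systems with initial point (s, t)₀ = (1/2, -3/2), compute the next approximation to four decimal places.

At (1/2, -3/2): F = (-8.6250, -14.6250).
Jacobian J = [[-t^2 + 4·t + 1, -2·s·t + 4·s], [-6·s - 3·t^2 + 2·t, -6·s·t + 2·s - 8·t]].
At the point, J = [[-7.2500, 3.5000], [-12.7500, 17.5000]] (det J = -82.2500).
Solving J·Δ = −F gives Δ = (-1.2128, -0.0479).
Then the next iterate is (s, t)₁ = (-0.7128, -1.5479).

(-0.7128, -1.5479)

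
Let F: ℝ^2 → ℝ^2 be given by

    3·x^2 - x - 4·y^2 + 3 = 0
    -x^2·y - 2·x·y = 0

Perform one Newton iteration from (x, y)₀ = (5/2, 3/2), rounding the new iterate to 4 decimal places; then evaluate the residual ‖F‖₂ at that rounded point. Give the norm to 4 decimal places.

At (5/2, 3/2): F = (10.2500, -16.8750).
Jacobian J = [[6·x - 1, -8·y], [-2·x·y - 2·y, -x^2 - 2·x]].
At the point, J = [[14.0000, -12.0000], [-10.5000, -11.2500]] (det J = -283.5000).
Solving J·Δ = −F gives Δ = (-1.1210, -0.4537).
Then the next iterate is (x, y)₁ = (1.3790, 1.0463).
Re-evaluating at (1.3790, 1.0463): F = (2.946948, -4.875382), so ‖F‖₂ = 5.6968.

5.6968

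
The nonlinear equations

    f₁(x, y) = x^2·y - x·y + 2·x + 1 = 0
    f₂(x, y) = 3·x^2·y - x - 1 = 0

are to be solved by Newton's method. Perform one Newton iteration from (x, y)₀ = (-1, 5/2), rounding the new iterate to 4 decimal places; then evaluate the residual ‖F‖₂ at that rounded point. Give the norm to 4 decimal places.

2.0272

At (-1, 5/2): F = (4.0000, 7.5000).
Jacobian J = [[2·x·y - y + 2, x^2 - x], [6·x·y - 1, 3·x^2]].
At the point, J = [[-5.5000, 2.0000], [-16.0000, 3.0000]] (det J = 15.5000).
Solving J·Δ = −F gives Δ = (0.1935, -1.4677).
Then the next iterate is (x, y)₁ = (-0.8065, 1.0323).
Re-evaluating at (-0.8065, 1.0323): F = (0.891001, 1.820855), so ‖F‖₂ = 2.0272.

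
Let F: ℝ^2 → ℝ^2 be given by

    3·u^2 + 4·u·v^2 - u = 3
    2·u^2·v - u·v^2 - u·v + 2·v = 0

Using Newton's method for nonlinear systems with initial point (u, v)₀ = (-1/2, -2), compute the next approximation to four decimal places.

(5.0625, -9.1250)

At (-1/2, -2): F = (-9.7500, -4.0000).
Jacobian J = [[6·u + 4·v^2 - 1, 8·u·v], [4·u·v - v^2 - v, 2·u^2 - 2·u·v - u + 2]].
At the point, J = [[12.0000, 8.0000], [2.0000, 1.0000]] (det J = -4.0000).
Solving J·Δ = −F gives Δ = (5.5625, -7.1250).
Then the next iterate is (u, v)₁ = (5.0625, -9.1250).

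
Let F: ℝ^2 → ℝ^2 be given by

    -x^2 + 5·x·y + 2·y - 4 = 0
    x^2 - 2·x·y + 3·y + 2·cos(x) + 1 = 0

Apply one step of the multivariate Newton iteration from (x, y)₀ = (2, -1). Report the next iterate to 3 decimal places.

(0.980, -0.099)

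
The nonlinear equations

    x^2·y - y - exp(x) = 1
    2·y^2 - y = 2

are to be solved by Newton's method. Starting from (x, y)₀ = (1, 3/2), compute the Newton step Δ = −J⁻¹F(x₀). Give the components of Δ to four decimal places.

At (1, 3/2): F = (-3.718282, 1.0000).
Jacobian J = [[2·x·y - exp(x), x^2 - 1], [0, 4·y - 1]].
At the point, J = [[0.281718, 0.0000], [0.0000, 5.0000]] (det J = 1.408591).
Solving J·Δ = −F gives Δ = (13.1986, -0.2000).

(13.1986, -0.2000)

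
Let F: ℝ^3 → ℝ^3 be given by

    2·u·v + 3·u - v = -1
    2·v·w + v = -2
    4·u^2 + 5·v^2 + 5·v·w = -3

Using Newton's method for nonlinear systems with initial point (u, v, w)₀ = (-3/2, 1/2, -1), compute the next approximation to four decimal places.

(-1.1250, -0.5000, -3.5000)

At (-3/2, 1/2, -1): F = (-5.5000, 1.5000, 10.7500).
Jacobian J = [[2·v + 3, 2·u - 1, 0], [0, 2·w + 1, 2·v], [8·u, 10·v + 5·w, 5·v]].
At the point, J = [[4.0000, -4.0000, 0.0000], [0.0000, -1.0000, 1.0000], [-12.0000, 0.0000, 2.5000]] (det J = 38.0000).
Solving J·Δ = −F gives Δ = (0.3750, -1.0000, -2.5000).
Then the next iterate is (u, v, w)₁ = (-1.1250, -0.5000, -3.5000).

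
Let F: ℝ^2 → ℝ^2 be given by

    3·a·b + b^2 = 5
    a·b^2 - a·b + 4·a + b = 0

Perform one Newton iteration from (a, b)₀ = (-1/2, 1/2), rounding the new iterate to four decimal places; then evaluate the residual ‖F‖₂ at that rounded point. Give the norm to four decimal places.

40.3322

At (-1/2, 1/2): F = (-5.5000, -1.3750).
Jacobian J = [[3·b, 3·a + 2·b], [b^2 - b + 4, 2·a·b - a + 1]].
At the point, J = [[1.5000, -0.5000], [3.7500, 1.0000]] (det J = 3.3750).
Solving J·Δ = −F gives Δ = (1.8333, -5.5000).
Then the next iterate is (a, b)₁ = (1.3333, -5.0000).
Re-evaluating at (1.3333, -5.0000): F = (0.0005, 40.3322), so ‖F‖₂ = 40.3322.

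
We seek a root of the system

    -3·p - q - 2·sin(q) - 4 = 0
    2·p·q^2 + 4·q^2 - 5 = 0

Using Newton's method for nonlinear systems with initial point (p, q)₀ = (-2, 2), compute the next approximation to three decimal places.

At (-2, 2): F = (-1.81859, -5.000).
Jacobian J = [[-3, -2·cos(q) - 1], [2·q^2, 4·p·q + 8·q]].
At the point, J = [[-3.000, -0.16771], [8.000, 0.000]] (det J = 1.34165).
Solving J·Δ = −F gives Δ = (0.625, -22.024).
Then the next iterate is (p, q)₁ = (-1.375, -20.024).

(-1.375, -20.024)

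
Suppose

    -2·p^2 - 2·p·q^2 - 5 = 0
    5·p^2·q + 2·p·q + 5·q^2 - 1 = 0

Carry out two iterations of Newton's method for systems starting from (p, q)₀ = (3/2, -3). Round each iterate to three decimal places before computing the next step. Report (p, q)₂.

At (3/2, -3): F = (-36.500, 1.250).
Jacobian J = [[-4·p - 2·q^2, -4·p·q], [10·p·q + 2·q, 5·p^2 + 2·p + 10·q]].
At the point, J = [[-24.000, 18.000], [-51.000, -15.750]] (det J = 1296.000).
Solving J·Δ = −F gives Δ = (-0.426, 1.459).
Then the next iterate is (p, q)₁ = (1.074, -1.541).
Round to (1.074, -1.541) and repeat: F = (-12.40777, -1.32420), J = [[-9.04536, 6.62014], [-19.63234, -7.49462]].
Δ = (-0.515, 1.171), so (p, q)₂ = (0.559, -0.370).

(0.559, -0.370)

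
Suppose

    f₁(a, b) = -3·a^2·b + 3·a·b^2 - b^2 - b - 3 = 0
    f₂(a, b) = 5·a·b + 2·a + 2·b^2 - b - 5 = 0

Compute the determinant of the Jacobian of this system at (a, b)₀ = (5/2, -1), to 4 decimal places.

36.7500

J = [[-6·a·b + 3·b^2, -3·a^2 + 6·a·b - 2·b - 1], [5·b + 2, 5·a + 4·b - 1]].
At the point, J = [[18.0000, -32.7500], [-3.0000, 7.5000]].
det J = 36.7500.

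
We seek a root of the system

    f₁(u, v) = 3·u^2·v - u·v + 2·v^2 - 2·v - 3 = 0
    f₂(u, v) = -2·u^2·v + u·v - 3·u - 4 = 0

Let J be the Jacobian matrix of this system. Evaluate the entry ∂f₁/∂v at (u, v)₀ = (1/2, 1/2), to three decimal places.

∂f₁/∂v = 3·u^2 - u + 4·v - 2.
At (1/2, 1/2) this is 0.250.

0.250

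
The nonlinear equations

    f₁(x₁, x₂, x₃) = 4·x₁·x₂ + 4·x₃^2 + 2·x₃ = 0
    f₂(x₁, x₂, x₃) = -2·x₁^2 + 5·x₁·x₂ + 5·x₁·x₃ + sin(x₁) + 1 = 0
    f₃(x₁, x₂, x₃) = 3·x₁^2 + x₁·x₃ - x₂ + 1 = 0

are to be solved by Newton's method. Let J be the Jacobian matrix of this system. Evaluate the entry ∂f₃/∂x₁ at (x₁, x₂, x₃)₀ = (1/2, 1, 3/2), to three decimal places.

4.500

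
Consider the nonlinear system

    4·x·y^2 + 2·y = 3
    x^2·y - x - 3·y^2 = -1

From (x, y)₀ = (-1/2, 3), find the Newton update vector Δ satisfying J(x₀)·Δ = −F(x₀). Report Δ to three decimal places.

At (-1/2, 3): F = (-15.000, -24.750).
Jacobian J = [[4·y^2, 8·x·y + 2], [2·x·y - 1, x^2 - 6·y]].
At the point, J = [[36.000, -10.000], [-4.000, -17.750]] (det J = -679.000).
Solving J·Δ = −F gives Δ = (0.028, -1.401).

(0.028, -1.401)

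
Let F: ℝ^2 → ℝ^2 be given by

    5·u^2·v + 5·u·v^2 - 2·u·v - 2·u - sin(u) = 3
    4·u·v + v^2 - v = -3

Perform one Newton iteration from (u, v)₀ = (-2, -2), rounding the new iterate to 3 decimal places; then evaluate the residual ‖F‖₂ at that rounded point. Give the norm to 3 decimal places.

At (-2, -2): F = (-86.09070, 25.000).
Jacobian J = [[10·u·v + 5·v^2 - 2·v - cos(u) - 2, 5·u^2 + 10·u·v - 2·u], [4·v, 4·u + 2·v - 1]].
At the point, J = [[62.41615, 64.000], [-8.000, -13.000]] (det J = -299.40991).
Solving J·Δ = −F gives Δ = (-1.606, 2.911).
Then the next iterate is (u, v)₁ = (-3.606, 0.911).
Re-evaluating at (-3.606, 0.911): F = (54.60050, -10.22134), so ‖F‖₂ = 55.549.

55.549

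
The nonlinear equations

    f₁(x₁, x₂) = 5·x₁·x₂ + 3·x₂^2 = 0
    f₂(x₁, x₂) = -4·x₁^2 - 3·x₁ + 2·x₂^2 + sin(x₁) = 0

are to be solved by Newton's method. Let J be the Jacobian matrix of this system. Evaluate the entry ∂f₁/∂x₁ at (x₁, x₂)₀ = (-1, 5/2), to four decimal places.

12.5000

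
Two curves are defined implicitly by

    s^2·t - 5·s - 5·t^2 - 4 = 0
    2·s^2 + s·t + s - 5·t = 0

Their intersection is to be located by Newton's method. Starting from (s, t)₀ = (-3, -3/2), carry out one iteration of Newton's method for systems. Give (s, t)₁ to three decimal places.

(-0.993, -1.262)

At (-3, -3/2): F = (-13.750, 27.000).
Jacobian J = [[2·s·t - 5, s^2 - 10·t], [4·s + t + 1, s - 5]].
At the point, J = [[4.000, 24.000], [-12.500, -8.000]] (det J = 268.000).
Solving J·Δ = −F gives Δ = (2.007, 0.238).
Then the next iterate is (s, t)₁ = (-0.993, -1.262).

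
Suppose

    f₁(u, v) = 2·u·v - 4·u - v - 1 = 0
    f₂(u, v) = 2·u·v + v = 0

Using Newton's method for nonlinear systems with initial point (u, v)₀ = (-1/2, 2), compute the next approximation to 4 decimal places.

(-0.5000, 0.5000)

At (-1/2, 2): F = (-3.0000, 0.0000).
Jacobian J = [[2·v - 4, 2·u - 1], [2·v, 2·u + 1]].
At the point, J = [[0.0000, -2.0000], [4.0000, 0.0000]] (det J = 8.0000).
Solving J·Δ = −F gives Δ = (0.0000, -1.5000).
Then the next iterate is (u, v)₁ = (-0.5000, 0.5000).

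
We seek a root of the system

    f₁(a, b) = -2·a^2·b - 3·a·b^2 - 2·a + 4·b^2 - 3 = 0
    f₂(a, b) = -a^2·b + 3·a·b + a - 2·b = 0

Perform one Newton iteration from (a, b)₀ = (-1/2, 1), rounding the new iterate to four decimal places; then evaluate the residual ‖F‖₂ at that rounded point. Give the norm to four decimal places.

At (-1/2, 1): F = (3.0000, -4.2500).
Jacobian J = [[-4·a·b - 3·b^2 - 2, -2·a^2 - 6·a·b + 8·b], [-2·a·b + 3·b + 1, -a^2 + 3·a - 2]].
At the point, J = [[-3.0000, 10.5000], [5.0000, -3.7500]] (det J = -41.2500).
Solving J·Δ = −F gives Δ = (0.8091, -0.0545).
Then the next iterate is (a, b)₁ = (0.3091, 0.9455).
Re-evaluating at (0.3091, 0.9455): F = (-1.051969, -0.795474), so ‖F‖₂ = 1.3189.

1.3189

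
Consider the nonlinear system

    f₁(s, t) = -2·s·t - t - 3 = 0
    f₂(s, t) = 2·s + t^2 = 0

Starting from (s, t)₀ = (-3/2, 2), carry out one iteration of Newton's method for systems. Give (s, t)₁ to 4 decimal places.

(-1.4000, 1.7000)

At (-3/2, 2): F = (1.0000, 1.0000).
Jacobian J = [[-2·t, -2·s - 1], [2, 2·t]].
At the point, J = [[-4.0000, 2.0000], [2.0000, 4.0000]] (det J = -20.0000).
Solving J·Δ = −F gives Δ = (0.1000, -0.3000).
Then the next iterate is (s, t)₁ = (-1.4000, 1.7000).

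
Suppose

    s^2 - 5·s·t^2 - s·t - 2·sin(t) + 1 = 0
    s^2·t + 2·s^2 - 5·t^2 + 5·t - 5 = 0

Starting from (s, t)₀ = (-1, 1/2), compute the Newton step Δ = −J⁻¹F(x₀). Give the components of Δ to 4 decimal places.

(-0.4634, -1.0669)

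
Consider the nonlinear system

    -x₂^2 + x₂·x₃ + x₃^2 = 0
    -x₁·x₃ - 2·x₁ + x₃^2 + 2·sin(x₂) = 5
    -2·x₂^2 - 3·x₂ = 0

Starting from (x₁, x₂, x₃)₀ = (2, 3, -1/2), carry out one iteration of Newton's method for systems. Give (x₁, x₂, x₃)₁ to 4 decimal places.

At (2, 3, -1/2): F = (-10.2500, -7.467760, -27.0000).
Jacobian J = [[0, -2·x₂ + x₃, x₂ + 2·x₃], [-x₃ - 2, 2·cos(x₂), -x₁ + 2·x₃], [0, -4·x₂ - 3, 0]].
At the point, J = [[0.0000, -6.5000, 2.0000], [-1.5000, -1.979985, -3.0000], [0.0000, -15.0000, 0.0000]] (det J = 45.0000).
Solving J·Δ = −F gives Δ = (-1.1525, -1.8000, -0.7250).
Then the next iterate is (x₁, x₂, x₃)₁ = (0.8475, 1.2000, -1.2250).

(0.8475, 1.2000, -1.2250)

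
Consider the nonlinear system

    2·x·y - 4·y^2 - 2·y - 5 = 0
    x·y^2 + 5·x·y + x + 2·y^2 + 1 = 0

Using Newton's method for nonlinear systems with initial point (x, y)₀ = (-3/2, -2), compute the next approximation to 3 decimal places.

(-0.672, -0.699)

At (-3/2, -2): F = (-11.000, 16.500).
Jacobian J = [[2·y, 2·x - 8·y - 2], [y^2 + 5·y + 1, 2·x·y + 5·x + 4·y]].
At the point, J = [[-4.000, 11.000], [-5.000, -9.500]] (det J = 93.000).
Solving J·Δ = −F gives Δ = (0.828, 1.301).
Then the next iterate is (x, y)₁ = (-0.672, -0.699).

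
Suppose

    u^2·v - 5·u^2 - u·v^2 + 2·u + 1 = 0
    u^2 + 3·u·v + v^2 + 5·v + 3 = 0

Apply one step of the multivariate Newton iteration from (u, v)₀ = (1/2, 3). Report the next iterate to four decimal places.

(1.0860, -0.0088)

At (1/2, 3): F = (-3.0000, 31.7500).
Jacobian J = [[2·u·v - 10·u - v^2 + 2, u^2 - 2·u·v], [2·u + 3·v, 3·u + 2·v + 5]].
At the point, J = [[-9.0000, -2.7500], [10.0000, 12.5000]] (det J = -85.0000).
Solving J·Δ = −F gives Δ = (0.5860, -3.0088).
Then the next iterate is (u, v)₁ = (1.0860, -0.0088).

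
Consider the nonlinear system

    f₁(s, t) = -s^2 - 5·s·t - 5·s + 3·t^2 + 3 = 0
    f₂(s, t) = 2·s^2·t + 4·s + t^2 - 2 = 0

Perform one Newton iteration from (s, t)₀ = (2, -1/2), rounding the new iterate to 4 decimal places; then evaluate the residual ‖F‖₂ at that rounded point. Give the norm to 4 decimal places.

0.4829

At (2, -1/2): F = (-5.2500, 2.2500).
Jacobian J = [[-2·s - 5·t - 5, -5·s + 6·t], [4·s·t + 4, 2·s^2 + 2·t]].
At the point, J = [[-6.5000, -13.0000], [0.0000, 7.0000]] (det J = -45.5000).
Solving J·Δ = −F gives Δ = (-0.1648, -0.3214).
Then the next iterate is (s, t)₁ = (1.8352, -0.8214).
Re-evaluating at (1.8352, -0.8214): F = (0.017301, 0.482615), so ‖F‖₂ = 0.4829.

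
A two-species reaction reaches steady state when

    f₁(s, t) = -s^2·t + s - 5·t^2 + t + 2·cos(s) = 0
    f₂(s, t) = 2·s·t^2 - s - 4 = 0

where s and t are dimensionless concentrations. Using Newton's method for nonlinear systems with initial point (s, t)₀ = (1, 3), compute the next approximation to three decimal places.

At (1, 3): F = (-42.91940, 13.000).
Jacobian J = [[-2·s·t - 2·sin(s) + 1, -s^2 - 10·t + 1], [2·t^2 - 1, 4·s·t]].
At the point, J = [[-6.68294, -30.000], [17.000, 12.000]] (det J = 429.80470).
Solving J·Δ = −F gives Δ = (0.291, -1.495).
Then the next iterate is (s, t)₁ = (1.291, 1.505).

(1.291, 1.505)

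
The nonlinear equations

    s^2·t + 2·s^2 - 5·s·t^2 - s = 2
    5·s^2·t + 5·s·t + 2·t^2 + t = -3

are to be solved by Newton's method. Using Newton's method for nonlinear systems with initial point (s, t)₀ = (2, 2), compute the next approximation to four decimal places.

At (2, 2): F = (-28.0000, 73.0000).
Jacobian J = [[2·s·t + 4·s - 5·t^2 - 1, s^2 - 10·s·t], [10·s·t + 5·t, 5·s^2 + 5·s + 4·t + 1]].
At the point, J = [[-5.0000, -36.0000], [50.0000, 39.0000]] (det J = 1605.0000).
Solving J·Δ = −F gives Δ = (-0.9570, -0.6449).
Then the next iterate is (s, t)₁ = (1.0430, 1.3551).

(1.0430, 1.3551)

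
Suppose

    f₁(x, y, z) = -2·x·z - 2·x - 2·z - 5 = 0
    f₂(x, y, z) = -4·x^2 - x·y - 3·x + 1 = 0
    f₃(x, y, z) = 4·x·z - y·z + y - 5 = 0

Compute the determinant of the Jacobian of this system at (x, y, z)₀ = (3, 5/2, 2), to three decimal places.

-257.000

J = [[-2·z - 2, 0, -2·x - 2], [-8·x - y - 3, -x, 0], [4·z, -z + 1, 4·x - y]].
At the point, J = [[-6.000, 0.000, -8.000], [-29.500, -3.000, 0.000], [8.000, -1.000, 9.500]].
det J = -257.000.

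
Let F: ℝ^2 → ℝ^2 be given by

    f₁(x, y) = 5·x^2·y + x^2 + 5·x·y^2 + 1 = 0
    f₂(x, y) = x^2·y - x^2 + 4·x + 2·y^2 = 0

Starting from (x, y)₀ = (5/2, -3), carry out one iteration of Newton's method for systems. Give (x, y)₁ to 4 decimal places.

(2.4672, -2.3870)

At (5/2, -3): F = (26.0000, 3.0000).
Jacobian J = [[10·x·y + 2·x + 5·y^2, 5·x^2 + 10·x·y], [2·x·y - 2·x + 4, x^2 + 4·y]].
At the point, J = [[-25.0000, -43.7500], [-16.0000, -5.7500]] (det J = -556.2500).
Solving J·Δ = −F gives Δ = (-0.0328, 0.6130).
Then the next iterate is (x, y)₁ = (2.4672, -2.3870).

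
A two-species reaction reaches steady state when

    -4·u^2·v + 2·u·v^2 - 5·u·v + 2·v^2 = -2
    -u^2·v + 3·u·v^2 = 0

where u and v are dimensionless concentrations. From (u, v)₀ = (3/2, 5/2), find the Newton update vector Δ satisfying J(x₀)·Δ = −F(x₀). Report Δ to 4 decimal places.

(-0.5024, -0.8320)

At (3/2, 5/2): F = (-8.0000, 22.5000).
Jacobian J = [[-8·u·v + 2·v^2 - 5·v, -4·u^2 + 4·u·v - 5·u + 4·v], [-2·u·v + 3·v^2, -u^2 + 6·u·v]].
At the point, J = [[-30.0000, 8.5000], [11.2500, 20.2500]] (det J = -703.1250).
Solving J·Δ = −F gives Δ = (-0.5024, -0.8320).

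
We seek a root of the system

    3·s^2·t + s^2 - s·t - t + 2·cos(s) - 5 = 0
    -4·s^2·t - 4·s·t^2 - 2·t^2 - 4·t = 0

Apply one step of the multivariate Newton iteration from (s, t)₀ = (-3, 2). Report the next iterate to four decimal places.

(-1.7500, 1.8147)

At (-3, 2): F = (60.020015, -40.0000).
Jacobian J = [[6·s·t + 2·s - t - 2·sin(s), 3·s^2 - s - 1], [-8·s·t - 4·t^2, -4·s^2 - 8·s·t - 4·t - 4]].
At the point, J = [[-43.717760, 29.0000], [32.0000, 0.0000]] (det J = -928.0000).
Solving J·Δ = −F gives Δ = (1.2500, -0.1853).
Then the next iterate is (s, t)₁ = (-1.7500, 1.8147).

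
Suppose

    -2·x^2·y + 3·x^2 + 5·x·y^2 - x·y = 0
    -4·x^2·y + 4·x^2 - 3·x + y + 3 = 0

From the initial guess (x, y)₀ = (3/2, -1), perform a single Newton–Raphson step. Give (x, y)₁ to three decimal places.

At (3/2, -1): F = (20.250, 15.500).
Jacobian J = [[-4·x·y + 6·x + 5·y^2 - y, -2·x^2 + 10·x·y - x], [-8·x·y + 8·x - 3, -4·x^2 + 1]].
At the point, J = [[21.000, -21.000], [21.000, -8.000]] (det J = 273.000).
Solving J·Δ = −F gives Δ = (-0.599, 0.365).
Then the next iterate is (x, y)₁ = (0.901, -0.635).

(0.901, -0.635)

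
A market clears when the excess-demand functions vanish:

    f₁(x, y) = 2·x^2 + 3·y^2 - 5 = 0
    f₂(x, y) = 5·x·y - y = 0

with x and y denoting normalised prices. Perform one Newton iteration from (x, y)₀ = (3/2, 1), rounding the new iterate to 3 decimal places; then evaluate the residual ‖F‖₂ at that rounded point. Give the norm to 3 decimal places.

53.748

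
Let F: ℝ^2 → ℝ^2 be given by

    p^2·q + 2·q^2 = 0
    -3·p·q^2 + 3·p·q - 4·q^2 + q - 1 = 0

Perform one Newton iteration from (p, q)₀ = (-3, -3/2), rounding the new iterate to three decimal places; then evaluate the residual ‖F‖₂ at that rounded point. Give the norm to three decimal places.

6.951

At (-3, -3/2): F = (-9.000, 22.250).
Jacobian J = [[2·p·q, p^2 + 4·q], [-3·q^2 + 3·q, -6·p·q + 3·p - 8·q + 1]].
At the point, J = [[9.000, 3.000], [-11.250, -23.000]] (det J = -173.250).
Solving J·Δ = −F gives Δ = (0.810, 0.571).
Then the next iterate is (p, q)₁ = (-2.190, -0.929).
Re-evaluating at (-2.190, -0.929): F = (-2.72949, 6.39255), so ‖F‖₂ = 6.951.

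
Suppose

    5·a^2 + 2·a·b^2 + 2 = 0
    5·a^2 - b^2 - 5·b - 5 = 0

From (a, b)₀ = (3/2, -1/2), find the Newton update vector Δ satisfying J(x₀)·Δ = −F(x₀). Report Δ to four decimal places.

At (3/2, -1/2): F = (14.0000, 8.5000).
Jacobian J = [[10·a + 2·b^2, 4·a·b], [10·a, -2·b - 5]].
At the point, J = [[15.5000, -3.0000], [15.0000, -4.0000]] (det J = -17.0000).
Solving J·Δ = −F gives Δ = (-1.7941, -4.6029).

(-1.7941, -4.6029)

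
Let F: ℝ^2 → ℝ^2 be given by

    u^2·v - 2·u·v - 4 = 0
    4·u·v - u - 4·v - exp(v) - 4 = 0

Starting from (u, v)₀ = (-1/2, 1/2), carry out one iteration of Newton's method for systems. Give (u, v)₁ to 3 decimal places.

(-4.021, -1.026)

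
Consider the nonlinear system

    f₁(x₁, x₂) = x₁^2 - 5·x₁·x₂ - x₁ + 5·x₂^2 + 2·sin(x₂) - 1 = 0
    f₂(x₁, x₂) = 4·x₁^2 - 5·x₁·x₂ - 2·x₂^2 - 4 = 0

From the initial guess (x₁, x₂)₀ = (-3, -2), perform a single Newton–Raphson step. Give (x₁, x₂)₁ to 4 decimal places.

(-7.2539, -4.3285)

At (-3, -2): F = (-0.818595, -6.0000).
Jacobian J = [[2·x₁ - 5·x₂ - 1, -5·x₁ + 10·x₂ + 2·cos(x₂)], [8·x₁ - 5·x₂, -5·x₁ - 4·x₂]].
At the point, J = [[3.0000, -5.832294], [-14.0000, 23.0000]] (det J = -12.652111).
Solving J·Δ = −F gives Δ = (-4.2539, -2.3285).
Then the next iterate is (x₁, x₂)₁ = (-7.2539, -4.3285).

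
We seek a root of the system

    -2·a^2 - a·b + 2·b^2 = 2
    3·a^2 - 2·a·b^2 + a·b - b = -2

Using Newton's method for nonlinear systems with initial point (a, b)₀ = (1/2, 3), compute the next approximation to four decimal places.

At (1/2, 3): F = (14.0000, -7.7500).
Jacobian J = [[-4·a - b, -a + 4·b], [6·a - 2·b^2 + b, -4·a·b + a - 1]].
At the point, J = [[-5.0000, 11.5000], [-12.0000, -6.5000]] (det J = 170.5000).
Solving J·Δ = −F gives Δ = (0.0110, -1.2126).
Then the next iterate is (a, b)₁ = (0.5110, 1.7874).

(0.5110, 1.7874)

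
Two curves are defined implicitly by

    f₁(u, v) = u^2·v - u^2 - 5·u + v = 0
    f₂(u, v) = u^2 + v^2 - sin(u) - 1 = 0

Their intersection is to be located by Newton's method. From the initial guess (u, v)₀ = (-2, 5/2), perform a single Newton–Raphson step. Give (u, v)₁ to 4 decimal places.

(-0.8753, 1.2743)

At (-2, 5/2): F = (18.5000, 10.159297).
Jacobian J = [[2·u·v - 2·u - 5, u^2 + 1], [2·u - cos(u), 2·v]].
At the point, J = [[-11.0000, 5.0000], [-3.583853, 5.0000]] (det J = -37.080734).
Solving J·Δ = −F gives Δ = (1.1247, -1.2257).
Then the next iterate is (u, v)₁ = (-0.8753, 1.2743).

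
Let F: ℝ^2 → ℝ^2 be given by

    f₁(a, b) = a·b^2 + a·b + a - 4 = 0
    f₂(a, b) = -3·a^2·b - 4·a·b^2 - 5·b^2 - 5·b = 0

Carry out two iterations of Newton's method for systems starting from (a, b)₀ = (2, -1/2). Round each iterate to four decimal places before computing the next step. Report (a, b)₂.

(3.4567, 3.2276)

At (2, -1/2): F = (-2.5000, 5.2500).
Jacobian J = [[b^2 + b + 1, 2·a·b + a], [-6·a·b - 4·b^2, -3·a^2 - 8·a·b - 10·b - 5]].
At the point, J = [[0.7500, 0.0000], [5.0000, -4.0000]] (det J = -3.0000).
Solving J·Δ = −F gives Δ = (3.3333, 5.4792).
Then the next iterate is (a, b)₁ = (5.3333, 4.9792).
Round to (5.3333, 4.9792) and repeat: F = (160.114348, -1102.646509), J = [[30.771633, 58.444435], [-258.503135, -352.568806]].
Δ = (-1.8766, -1.7516), so (a, b)₂ = (3.4567, 3.2276).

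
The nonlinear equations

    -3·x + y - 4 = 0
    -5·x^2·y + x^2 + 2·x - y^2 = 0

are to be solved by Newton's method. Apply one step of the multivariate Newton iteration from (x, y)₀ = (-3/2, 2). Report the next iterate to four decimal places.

At (-3/2, 2): F = (2.5000, -27.2500).
Jacobian J = [[-3, 1], [-10·x·y + 2·x + 2, -5·x^2 - 2·y]].
At the point, J = [[-3.0000, 1.0000], [29.0000, -15.2500]] (det J = 16.7500).
Solving J·Δ = −F gives Δ = (0.6493, -0.5522).
Then the next iterate is (x, y)₁ = (-0.8507, 1.4478).

(-0.8507, 1.4478)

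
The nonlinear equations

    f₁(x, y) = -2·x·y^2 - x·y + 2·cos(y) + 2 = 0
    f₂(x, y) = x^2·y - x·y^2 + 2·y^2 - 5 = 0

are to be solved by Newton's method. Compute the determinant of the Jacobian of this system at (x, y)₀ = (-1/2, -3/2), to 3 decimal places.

J = [[-2·y^2 - y, -4·x·y - x - 2·sin(y)], [2·x·y - y^2, x^2 - 2·x·y + 4·y]].
At the point, J = [[-3.000, -0.50501], [-0.750, -7.250]].
det J = 21.371.

21.371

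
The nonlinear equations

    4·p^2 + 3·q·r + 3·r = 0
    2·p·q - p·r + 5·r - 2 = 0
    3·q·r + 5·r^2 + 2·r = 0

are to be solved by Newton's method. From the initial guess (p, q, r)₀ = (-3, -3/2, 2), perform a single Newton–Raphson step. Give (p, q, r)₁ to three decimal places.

At (-3, -3/2, 2): F = (33.000, 23.000, 15.000).
Jacobian J = [[8·p, 3·r, 3·q + 3], [2·q - r, 2·p, -p + 5], [0, 3·r, 3·q + 10·r + 2]].
At the point, J = [[-24.000, 6.000, -1.500], [-5.000, -6.000, 8.000], [0.000, 6.000, 17.500]] (det J = 4242.000).
Solving J·Δ = −F gives Δ = (1.670, 0.891, -1.163).
Then the next iterate is (p, q, r)₁ = (-1.330, -0.609, 0.837).

(-1.330, -0.609, 0.837)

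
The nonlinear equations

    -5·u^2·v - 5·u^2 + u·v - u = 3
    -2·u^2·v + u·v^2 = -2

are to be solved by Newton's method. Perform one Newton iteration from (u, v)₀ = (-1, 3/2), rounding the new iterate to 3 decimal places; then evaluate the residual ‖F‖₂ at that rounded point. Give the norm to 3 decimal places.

4.111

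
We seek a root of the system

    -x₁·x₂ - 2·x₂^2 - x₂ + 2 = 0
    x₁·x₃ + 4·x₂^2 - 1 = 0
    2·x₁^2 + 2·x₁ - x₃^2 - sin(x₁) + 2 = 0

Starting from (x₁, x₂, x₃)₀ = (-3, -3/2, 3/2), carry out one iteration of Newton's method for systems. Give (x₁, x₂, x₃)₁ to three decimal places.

(-1.696, -1.057, 1.547)

At (-3, -3/2, 3/2): F = (-5.500, 3.500, 11.89112).
Jacobian J = [[-x₂, -x₁ - 4·x₂ - 1, 0], [x₃, 8·x₂, x₁], [4·x₁ - cos(x₁) + 2, 0, -2·x₃]].
At the point, J = [[1.500, 8.000, 0.000], [1.500, -12.000, -3.000], [-9.01001, 0.000, -3.000]] (det J = 306.24018).
Solving J·Δ = −F gives Δ = (1.304, 0.443, 0.047).
Then the next iterate is (x₁, x₂, x₃)₁ = (-1.696, -1.057, 1.547).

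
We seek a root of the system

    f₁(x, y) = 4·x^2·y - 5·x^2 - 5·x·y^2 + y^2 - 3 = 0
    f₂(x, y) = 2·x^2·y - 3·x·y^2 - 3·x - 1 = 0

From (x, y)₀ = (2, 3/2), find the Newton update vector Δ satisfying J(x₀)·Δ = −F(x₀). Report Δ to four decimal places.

At (2, 3/2): F = (-19.2500, -8.5000).
Jacobian J = [[8·x·y - 10·x - 5·y^2, 4·x^2 - 10·x·y + 2·y], [4·x·y - 3·y^2 - 3, 2·x^2 - 6·x·y]].
At the point, J = [[-7.2500, -11.0000], [2.2500, -10.0000]] (det J = 97.2500).
Solving J·Δ = −F gives Δ = (-1.0180, -1.0790).

(-1.0180, -1.0790)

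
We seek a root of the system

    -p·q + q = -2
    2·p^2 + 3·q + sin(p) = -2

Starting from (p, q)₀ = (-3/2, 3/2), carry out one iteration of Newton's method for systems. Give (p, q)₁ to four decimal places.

(-0.7487, -0.3492)

At (-3/2, 3/2): F = (5.7500, 10.002505).
Jacobian J = [[-q, -p + 1], [4·p + cos(p), 3]].
At the point, J = [[-1.5000, 2.5000], [-5.929263, 3.0000]] (det J = 10.323157).
Solving J·Δ = −F gives Δ = (0.7513, -1.8492).
Then the next iterate is (p, q)₁ = (-0.7487, -0.3492).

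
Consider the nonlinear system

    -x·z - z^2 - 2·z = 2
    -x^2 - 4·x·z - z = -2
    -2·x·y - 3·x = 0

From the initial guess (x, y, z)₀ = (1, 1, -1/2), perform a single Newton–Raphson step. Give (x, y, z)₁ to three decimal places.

At (1, 1, -1/2): F = (-0.750, 3.500, -5.000).
Jacobian J = [[-z, 0, -x - 2·z - 2], [-2·x - 4·z, 0, -4·x - 1], [-2·y - 3, -2·x, 0]].
At the point, J = [[0.500, 0.000, -2.000], [0.000, 0.000, -5.000], [-5.000, -2.000, 0.000]] (det J = -5.000).
Solving J·Δ = −F gives Δ = (4.300, -13.250, 0.700).
Then the next iterate is (x, y, z)₁ = (5.300, -12.250, 0.200).

(5.300, -12.250, 0.200)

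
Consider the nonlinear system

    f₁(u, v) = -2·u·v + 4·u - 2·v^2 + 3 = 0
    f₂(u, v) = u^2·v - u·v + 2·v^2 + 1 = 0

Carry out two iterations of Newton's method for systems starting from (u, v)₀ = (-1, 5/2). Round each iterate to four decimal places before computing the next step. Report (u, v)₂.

(5.0496, 2.5898)

At (-1, 5/2): F = (-8.5000, 18.5000).
Jacobian J = [[-2·v + 4, -2·u - 4·v], [2·u·v - v, u^2 - u + 4·v]].
At the point, J = [[-1.0000, -8.0000], [-7.5000, 12.0000]] (det J = -72.0000).
Solving J·Δ = −F gives Δ = (0.6389, -1.1424).
Then the next iterate is (u, v)₁ = (-0.3611, 1.3576).
Round to (-0.3611, 1.3576) and repeat: F = (-1.150097, 5.353407), J = [[1.2848, -4.7082], [-2.338059, 5.921893]].
Δ = (5.4107, 1.2322), so (u, v)₂ = (5.0496, 2.5898).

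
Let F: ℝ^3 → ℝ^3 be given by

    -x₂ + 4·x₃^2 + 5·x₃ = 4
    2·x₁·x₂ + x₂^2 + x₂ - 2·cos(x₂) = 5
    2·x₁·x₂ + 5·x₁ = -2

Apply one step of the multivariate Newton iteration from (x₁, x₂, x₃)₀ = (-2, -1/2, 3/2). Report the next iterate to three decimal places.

(-1.592, -1.592, 0.671)

At (-2, -1/2, 3/2): F = (13.000, -5.00517, -6.000).
Jacobian J = [[0, -1, 8·x₃ + 5], [2·x₂, 2·x₁ + 2·x₂ + 2·sin(x₂) + 1, 0], [2·x₂ + 5, 2·x₁, 0]].
At the point, J = [[0.000, -1.000, 17.000], [-1.000, -4.95885, 0.000], [4.000, -4.000, 0.000]] (det J = 405.20187).
Solving J·Δ = −F gives Δ = (0.408, -1.092, -0.829).
Then the next iterate is (x₁, x₂, x₃)₁ = (-1.592, -1.592, 0.671).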